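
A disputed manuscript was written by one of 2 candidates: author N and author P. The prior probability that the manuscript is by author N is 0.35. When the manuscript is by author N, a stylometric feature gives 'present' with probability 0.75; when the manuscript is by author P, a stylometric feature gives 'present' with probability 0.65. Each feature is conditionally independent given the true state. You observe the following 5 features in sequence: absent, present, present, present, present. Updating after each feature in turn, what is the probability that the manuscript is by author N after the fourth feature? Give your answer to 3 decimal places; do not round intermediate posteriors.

0.371

After 'absent': P(author N) = 0.25·0.3500 / (0.25·0.3500 + 0.35·0.6500) ≈ 0.2778
After 'present': P(author N) = 0.75·0.2778 / (0.75·0.2778 + 0.65·0.7222) ≈ 0.3074
After 'present': P(author N) = 0.75·0.3074 / (0.75·0.3074 + 0.65·0.6926) ≈ 0.3387
After 'present': P(author N) = 0.75·0.3387 / (0.75·0.3387 + 0.65·0.6613) ≈ 0.3714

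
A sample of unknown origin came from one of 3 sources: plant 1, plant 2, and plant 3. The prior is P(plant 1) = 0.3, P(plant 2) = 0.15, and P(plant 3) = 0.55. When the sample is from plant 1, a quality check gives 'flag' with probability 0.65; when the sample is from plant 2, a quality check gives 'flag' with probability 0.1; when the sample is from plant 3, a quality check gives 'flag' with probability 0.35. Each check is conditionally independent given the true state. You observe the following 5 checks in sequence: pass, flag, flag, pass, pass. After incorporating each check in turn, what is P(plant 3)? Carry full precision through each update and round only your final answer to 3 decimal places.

Each posterior becomes the prior for the next update.
After 'pass': normaliser = 0.35·0.3000 + 0.9·0.1500 + 0.65·0.5500; P(plant 1) ≈ 0.1757, P(plant 2) ≈ 0.2259, P(plant 3) ≈ 0.5983
After 'flag': normaliser = 0.65·0.1757 + 0.1·0.2259 + 0.35·0.5983; P(plant 1) ≈ 0.3299, P(plant 2) ≈ 0.0653, P(plant 3) ≈ 0.6048
After 'flag': normaliser = 0.65·0.3299 + 0.1·0.0653 + 0.35·0.6048; P(plant 1) ≈ 0.4956, P(plant 2) ≈ 0.0151, P(plant 3) ≈ 0.4893
After 'pass': normaliser = 0.35·0.4956 + 0.9·0.0151 + 0.65·0.4893; P(plant 1) ≈ 0.3435, P(plant 2) ≈ 0.0269, P(plant 3) ≈ 0.6297
After 'pass': normaliser = 0.35·0.3435 + 0.9·0.0269 + 0.65·0.6297; P(plant 1) ≈ 0.2171, P(plant 2) ≈ 0.0437, P(plant 3) ≈ 0.7392

0.739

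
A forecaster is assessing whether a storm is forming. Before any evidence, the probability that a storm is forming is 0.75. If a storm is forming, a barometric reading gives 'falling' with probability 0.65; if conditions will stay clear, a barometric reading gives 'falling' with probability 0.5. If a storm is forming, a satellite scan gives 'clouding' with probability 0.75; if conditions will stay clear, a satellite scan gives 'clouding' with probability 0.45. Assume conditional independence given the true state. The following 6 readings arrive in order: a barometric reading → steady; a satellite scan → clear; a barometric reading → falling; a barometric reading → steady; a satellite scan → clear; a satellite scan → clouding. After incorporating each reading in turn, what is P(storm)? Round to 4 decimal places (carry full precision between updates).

After a barometric reading='steady': P(storm) = 0.35·0.7500 / (0.35·0.7500 + 0.5·0.2500) ≈ 0.6774
After a satellite scan='clear': P(storm) = 0.25·0.6774 / (0.25·0.6774 + 0.55·0.3226) ≈ 0.4884
After a barometric reading='falling': P(storm) = 0.65·0.4884 / (0.65·0.4884 + 0.5·0.5116) ≈ 0.5538
After a barometric reading='steady': P(storm) = 0.35·0.5538 / (0.35·0.5538 + 0.5·0.4462) ≈ 0.4649
After a satellite scan='clear': P(storm) = 0.25·0.4649 / (0.25·0.4649 + 0.55·0.5351) ≈ 0.2831
After a satellite scan='clouding': P(storm) = 0.75·0.2831 / (0.75·0.2831 + 0.45·0.7169) ≈ 0.3969

0.3969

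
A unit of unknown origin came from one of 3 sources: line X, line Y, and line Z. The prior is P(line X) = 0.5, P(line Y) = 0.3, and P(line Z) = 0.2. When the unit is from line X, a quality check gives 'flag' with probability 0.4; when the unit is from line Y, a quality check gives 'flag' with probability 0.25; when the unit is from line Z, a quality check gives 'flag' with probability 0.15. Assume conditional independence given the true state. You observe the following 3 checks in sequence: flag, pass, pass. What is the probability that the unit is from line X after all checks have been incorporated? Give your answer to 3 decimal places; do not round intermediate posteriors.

After 'flag': normaliser = 0.4·0.5000 + 0.25·0.3000 + 0.15·0.2000; P(line X) ≈ 0.6557, P(line Y) ≈ 0.2459, P(line Z) ≈ 0.0984
After 'pass': normaliser = 0.6·0.6557 + 0.75·0.2459 + 0.85·0.0984; P(line X) ≈ 0.5948, P(line Y) ≈ 0.2788, P(line Z) ≈ 0.1264
After 'pass': normaliser = 0.6·0.5948 + 0.75·0.2788 + 0.85·0.1264; P(line X) ≈ 0.5299, P(line Y) ≈ 0.3105, P(line Z) ≈ 0.1595

0.530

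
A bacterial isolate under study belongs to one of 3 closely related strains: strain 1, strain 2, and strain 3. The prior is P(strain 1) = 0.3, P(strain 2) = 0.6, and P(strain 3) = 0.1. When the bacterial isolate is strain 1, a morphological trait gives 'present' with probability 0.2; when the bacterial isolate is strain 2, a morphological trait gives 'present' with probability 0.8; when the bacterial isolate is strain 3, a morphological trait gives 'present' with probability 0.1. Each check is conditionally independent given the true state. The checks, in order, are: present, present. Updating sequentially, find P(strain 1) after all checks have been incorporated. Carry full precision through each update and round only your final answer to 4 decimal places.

After 'present': normaliser = 0.2·0.3000 + 0.8·0.6000 + 0.1·0.1000; P(strain 1) ≈ 0.1091, P(strain 2) ≈ 0.8727, P(strain 3) ≈ 0.0182
After 'present': normaliser = 0.2·0.1091 + 0.8·0.8727 + 0.1·0.0182; P(strain 1) ≈ 0.0302, P(strain 2) ≈ 0.9673, P(strain 3) ≈ 0.0025

0.0302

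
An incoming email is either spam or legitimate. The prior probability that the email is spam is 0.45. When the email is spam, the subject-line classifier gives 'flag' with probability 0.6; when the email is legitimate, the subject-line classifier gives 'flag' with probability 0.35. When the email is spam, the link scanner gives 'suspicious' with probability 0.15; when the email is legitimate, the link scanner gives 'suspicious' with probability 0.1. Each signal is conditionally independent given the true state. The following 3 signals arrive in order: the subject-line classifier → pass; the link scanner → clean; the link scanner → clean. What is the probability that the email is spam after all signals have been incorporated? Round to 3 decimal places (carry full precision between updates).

After the subject-line classifier='pass': P(spam) = 0.4·0.4500 / (0.4·0.4500 + 0.65·0.5500) ≈ 0.3349
After the link scanner='clean': P(spam) = 0.85·0.3349 / (0.85·0.3349 + 0.9·0.6651) ≈ 0.3223
After the link scanner='clean': P(spam) = 0.85·0.3223 / (0.85·0.3223 + 0.9·0.6777) ≈ 0.3099

0.310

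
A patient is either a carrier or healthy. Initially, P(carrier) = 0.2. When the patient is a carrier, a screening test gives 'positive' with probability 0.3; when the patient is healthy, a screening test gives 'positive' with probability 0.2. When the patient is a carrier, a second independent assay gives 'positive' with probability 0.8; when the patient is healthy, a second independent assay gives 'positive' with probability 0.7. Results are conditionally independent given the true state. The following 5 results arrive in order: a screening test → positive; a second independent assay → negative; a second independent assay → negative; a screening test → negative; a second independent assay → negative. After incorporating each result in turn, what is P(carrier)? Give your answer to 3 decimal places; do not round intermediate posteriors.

0.089

Apply Bayes' rule sequentially, carrying P(carrier) forward.
After a screening test='positive': P(carrier) = 0.3·0.2000 / (0.3·0.2000 + 0.2·0.8000) ≈ 0.2727
After a second independent assay='negative': P(carrier) = 0.2·0.2727 / (0.2·0.2727 + 0.3·0.7273) ≈ 0.2000
After a second independent assay='negative': P(carrier) = 0.2·0.2000 / (0.2·0.2000 + 0.3·0.8000) ≈ 0.1429
After a screening test='negative': P(carrier) = 0.7·0.1429 / (0.7·0.1429 + 0.8·0.8571) ≈ 0.1273
After a second independent assay='negative': P(carrier) = 0.2·0.1273 / (0.2·0.1273 + 0.3·0.8727) ≈ 0.0886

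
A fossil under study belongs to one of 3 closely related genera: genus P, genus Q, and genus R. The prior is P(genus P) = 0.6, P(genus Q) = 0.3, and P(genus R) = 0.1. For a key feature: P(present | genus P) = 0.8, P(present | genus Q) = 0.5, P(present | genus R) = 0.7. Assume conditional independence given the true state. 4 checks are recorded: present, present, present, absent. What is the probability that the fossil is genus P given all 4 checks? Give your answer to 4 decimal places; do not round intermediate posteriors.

0.6790

After 'present': normaliser = 0.8·0.6000 + 0.5·0.3000 + 0.7·0.1000; P(genus P) ≈ 0.6857, P(genus Q) ≈ 0.2143, P(genus R) ≈ 0.1000
After 'present': normaliser = 0.8·0.6857 + 0.5·0.2143 + 0.7·0.1000; P(genus P) ≈ 0.7559, P(genus Q) ≈ 0.1476, P(genus R) ≈ 0.0965
After 'present': normaliser = 0.8·0.7559 + 0.5·0.1476 + 0.7·0.0965; P(genus P) ≈ 0.8106, P(genus Q) ≈ 0.0989, P(genus R) ≈ 0.0905
After 'absent': normaliser = 0.2·0.8106 + 0.5·0.0989 + 0.3·0.0905; P(genus P) ≈ 0.6790, P(genus Q) ≈ 0.2072, P(genus R) ≈ 0.1137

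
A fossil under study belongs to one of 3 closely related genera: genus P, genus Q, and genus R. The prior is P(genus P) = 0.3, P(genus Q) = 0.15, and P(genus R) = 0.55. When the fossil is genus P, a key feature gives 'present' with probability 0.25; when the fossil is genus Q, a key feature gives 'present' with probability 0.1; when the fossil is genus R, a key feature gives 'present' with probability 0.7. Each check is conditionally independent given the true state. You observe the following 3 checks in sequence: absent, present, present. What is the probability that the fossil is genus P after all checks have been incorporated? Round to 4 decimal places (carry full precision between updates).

After 'absent': normaliser = 0.75·0.3000 + 0.9·0.1500 + 0.3·0.5500; P(genus P) ≈ 0.4286, P(genus Q) ≈ 0.2571, P(genus R) ≈ 0.3143
After 'present': normaliser = 0.25·0.4286 + 0.1·0.2571 + 0.7·0.3143; P(genus P) ≈ 0.3036, P(genus Q) ≈ 0.0729, P(genus R) ≈ 0.6235
After 'present': normaliser = 0.25·0.3036 + 0.1·0.0729 + 0.7·0.6235; P(genus P) ≈ 0.1461, P(genus Q) ≈ 0.0140, P(genus R) ≈ 0.8399

0.1461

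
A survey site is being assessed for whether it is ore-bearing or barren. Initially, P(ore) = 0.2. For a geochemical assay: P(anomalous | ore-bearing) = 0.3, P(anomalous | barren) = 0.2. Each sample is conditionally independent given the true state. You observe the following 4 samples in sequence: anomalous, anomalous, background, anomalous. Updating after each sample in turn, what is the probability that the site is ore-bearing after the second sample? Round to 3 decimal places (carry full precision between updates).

Apply Bayes' rule sequentially, carrying P(ore) forward.
After 'anomalous': P(ore) = 0.3·0.2000 / (0.3·0.2000 + 0.2·0.8000) ≈ 0.2727
After 'anomalous': P(ore) = 0.3·0.2727 / (0.3·0.2727 + 0.2·0.7273) ≈ 0.3600

0.360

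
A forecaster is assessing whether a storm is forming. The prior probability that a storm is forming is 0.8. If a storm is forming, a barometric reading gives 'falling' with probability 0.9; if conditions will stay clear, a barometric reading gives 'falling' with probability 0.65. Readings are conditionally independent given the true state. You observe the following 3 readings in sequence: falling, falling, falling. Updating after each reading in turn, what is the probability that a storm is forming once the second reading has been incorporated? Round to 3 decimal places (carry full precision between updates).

0.885

Each posterior becomes the prior for the next update.
After 'falling': P(storm) = 0.9·0.8000 / (0.9·0.8000 + 0.65·0.2000) ≈ 0.8471
After 'falling': P(storm) = 0.9·0.8471 / (0.9·0.8471 + 0.65·0.1529) ≈ 0.8846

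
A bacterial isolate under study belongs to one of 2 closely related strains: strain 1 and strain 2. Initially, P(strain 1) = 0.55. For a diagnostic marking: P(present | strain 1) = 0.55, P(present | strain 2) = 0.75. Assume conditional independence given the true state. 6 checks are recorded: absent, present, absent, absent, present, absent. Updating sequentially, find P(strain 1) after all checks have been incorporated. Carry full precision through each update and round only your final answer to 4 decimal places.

0.8734

After 'absent': P(strain 1) = 0.45·0.5500 / (0.45·0.5500 + 0.25·0.4500) ≈ 0.6875
After 'present': P(strain 1) = 0.55·0.6875 / (0.55·0.6875 + 0.75·0.3125) ≈ 0.6173
After 'absent': P(strain 1) = 0.45·0.6173 / (0.45·0.6173 + 0.25·0.3827) ≈ 0.7439
After 'absent': P(strain 1) = 0.45·0.7439 / (0.45·0.7439 + 0.25·0.2561) ≈ 0.8394
After 'present': P(strain 1) = 0.55·0.8394 / (0.55·0.8394 + 0.75·0.1606) ≈ 0.7931
After 'absent': P(strain 1) = 0.45·0.7931 / (0.45·0.7931 + 0.25·0.2069) ≈ 0.8734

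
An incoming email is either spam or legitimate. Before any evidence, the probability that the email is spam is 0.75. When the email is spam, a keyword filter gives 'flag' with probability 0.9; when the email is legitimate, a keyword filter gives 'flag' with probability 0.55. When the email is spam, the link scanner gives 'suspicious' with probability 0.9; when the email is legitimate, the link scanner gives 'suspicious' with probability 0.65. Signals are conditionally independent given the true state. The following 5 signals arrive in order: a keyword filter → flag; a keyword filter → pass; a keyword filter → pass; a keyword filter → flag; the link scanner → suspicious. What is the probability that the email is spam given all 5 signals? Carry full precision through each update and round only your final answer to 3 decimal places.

0.355

Each posterior becomes the prior for the next update.
After a keyword filter='flag': P(spam) = 0.9·0.7500 / (0.9·0.7500 + 0.55·0.2500) ≈ 0.8308
After a keyword filter='pass': P(spam) = 0.1·0.8308 / (0.1·0.8308 + 0.45·0.1692) ≈ 0.5217
After a keyword filter='pass': P(spam) = 0.1·0.5217 / (0.1·0.5217 + 0.45·0.4783) ≈ 0.1951
After a keyword filter='flag': P(spam) = 0.9·0.1951 / (0.9·0.1951 + 0.55·0.8049) ≈ 0.2840
After the link scanner='suspicious': P(spam) = 0.9·0.2840 / (0.9·0.2840 + 0.65·0.7160) ≈ 0.3545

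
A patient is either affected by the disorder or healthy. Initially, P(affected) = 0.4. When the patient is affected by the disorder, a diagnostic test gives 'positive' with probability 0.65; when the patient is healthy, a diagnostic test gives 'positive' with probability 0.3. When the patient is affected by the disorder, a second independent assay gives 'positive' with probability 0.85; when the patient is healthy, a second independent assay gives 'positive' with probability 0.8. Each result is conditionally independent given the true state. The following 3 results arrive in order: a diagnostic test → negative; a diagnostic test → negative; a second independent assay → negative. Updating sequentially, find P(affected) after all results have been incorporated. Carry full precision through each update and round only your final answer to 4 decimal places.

0.1111

After a diagnostic test='negative': P(affected) = 0.35·0.4000 / (0.35·0.4000 + 0.7·0.6000) ≈ 0.2500
After a diagnostic test='negative': P(affected) = 0.35·0.2500 / (0.35·0.2500 + 0.7·0.7500) ≈ 0.1429
After a second independent assay='negative': P(affected) = 0.15·0.1429 / (0.15·0.1429 + 0.2·0.8571) ≈ 0.1111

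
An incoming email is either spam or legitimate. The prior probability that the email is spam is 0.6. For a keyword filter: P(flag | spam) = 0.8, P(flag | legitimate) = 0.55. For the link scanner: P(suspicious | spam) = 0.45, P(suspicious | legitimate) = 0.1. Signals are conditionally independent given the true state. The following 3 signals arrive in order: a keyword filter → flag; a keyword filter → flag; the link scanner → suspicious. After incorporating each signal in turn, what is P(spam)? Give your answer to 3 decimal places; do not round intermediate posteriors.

After a keyword filter='flag': P(spam) = 0.8·0.6000 / (0.8·0.6000 + 0.55·0.4000) ≈ 0.6857
After a keyword filter='flag': P(spam) = 0.8·0.6857 / (0.8·0.6857 + 0.55·0.3143) ≈ 0.7604
After the link scanner='suspicious': P(spam) = 0.45·0.7604 / (0.45·0.7604 + 0.1·0.2396) ≈ 0.9346

0.935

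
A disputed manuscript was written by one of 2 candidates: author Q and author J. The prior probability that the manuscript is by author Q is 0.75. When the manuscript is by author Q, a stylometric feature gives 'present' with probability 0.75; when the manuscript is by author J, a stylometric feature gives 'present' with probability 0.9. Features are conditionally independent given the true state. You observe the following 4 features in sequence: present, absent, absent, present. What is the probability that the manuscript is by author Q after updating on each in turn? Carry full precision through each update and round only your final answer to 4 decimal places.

After 'present': P(author Q) = 0.75·0.7500 / (0.75·0.7500 + 0.9·0.2500) ≈ 0.7143
After 'absent': P(author Q) = 0.25·0.7143 / (0.25·0.7143 + 0.1·0.2857) ≈ 0.8621
After 'absent': P(author Q) = 0.25·0.8621 / (0.25·0.8621 + 0.1·0.1379) ≈ 0.9398
After 'present': P(author Q) = 0.75·0.9398 / (0.75·0.9398 + 0.9·0.0602) ≈ 0.9287

0.9287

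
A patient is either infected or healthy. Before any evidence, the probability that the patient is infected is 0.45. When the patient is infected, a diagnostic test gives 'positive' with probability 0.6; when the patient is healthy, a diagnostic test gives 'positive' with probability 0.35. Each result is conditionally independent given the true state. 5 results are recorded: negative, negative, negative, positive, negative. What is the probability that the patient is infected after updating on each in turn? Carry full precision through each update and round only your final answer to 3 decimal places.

0.167

After 'negative': P(infected) = 0.4·0.4500 / (0.4·0.4500 + 0.65·0.5500) ≈ 0.3349
After 'negative': P(infected) = 0.4·0.3349 / (0.4·0.3349 + 0.65·0.6651) ≈ 0.2366
After 'negative': P(infected) = 0.4·0.2366 / (0.4·0.2366 + 0.65·0.7634) ≈ 0.1601
After 'positive': P(infected) = 0.6·0.1601 / (0.6·0.1601 + 0.35·0.8399) ≈ 0.2463
After 'negative': P(infected) = 0.4·0.2463 / (0.4·0.2463 + 0.65·0.7537) ≈ 0.1675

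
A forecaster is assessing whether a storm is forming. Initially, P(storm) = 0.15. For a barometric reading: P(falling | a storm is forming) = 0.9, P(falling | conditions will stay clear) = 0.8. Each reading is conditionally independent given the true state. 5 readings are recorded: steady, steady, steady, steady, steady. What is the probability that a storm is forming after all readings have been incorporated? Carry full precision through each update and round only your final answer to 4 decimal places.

After 'steady': P(storm) = 0.1·0.1500 / (0.1·0.1500 + 0.2·0.8500) ≈ 0.0811
After 'steady': P(storm) = 0.1·0.0811 / (0.1·0.0811 + 0.2·0.9189) ≈ 0.0423
After 'steady': P(storm) = 0.1·0.0423 / (0.1·0.0423 + 0.2·0.9577) ≈ 0.0216
After 'steady': P(storm) = 0.1·0.0216 / (0.1·0.0216 + 0.2·0.9784) ≈ 0.0109
After 'steady': P(storm) = 0.1·0.0109 / (0.1·0.0109 + 0.2·0.9891) ≈ 0.0055

0.0055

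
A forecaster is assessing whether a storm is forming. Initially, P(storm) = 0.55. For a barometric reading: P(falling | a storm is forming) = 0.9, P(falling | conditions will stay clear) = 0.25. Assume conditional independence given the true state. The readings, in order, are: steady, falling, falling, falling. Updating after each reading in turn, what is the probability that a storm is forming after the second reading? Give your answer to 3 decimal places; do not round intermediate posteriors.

0.370

Apply Bayes' rule sequentially, carrying P(storm) forward.
After 'steady': P(storm) = 0.1·0.5500 / (0.1·0.5500 + 0.75·0.4500) ≈ 0.1401
After 'falling': P(storm) = 0.9·0.1401 / (0.9·0.1401 + 0.25·0.8599) ≈ 0.3697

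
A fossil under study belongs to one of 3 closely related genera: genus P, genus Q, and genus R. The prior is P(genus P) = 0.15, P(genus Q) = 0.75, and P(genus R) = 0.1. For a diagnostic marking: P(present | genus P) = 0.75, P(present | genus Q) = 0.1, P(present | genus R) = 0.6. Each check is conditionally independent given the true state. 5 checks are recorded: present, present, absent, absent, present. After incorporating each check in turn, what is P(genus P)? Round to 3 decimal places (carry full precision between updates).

0.493

Apply Bayes' rule sequentially, carrying P(genus P) forward.
After 'present': normaliser = 0.75·0.1500 + 0.1·0.7500 + 0.6·0.1000; P(genus P) ≈ 0.4545, P(genus Q) ≈ 0.3030, P(genus R) ≈ 0.2424
After 'present': normaliser = 0.75·0.4545 + 0.1·0.3030 + 0.6·0.2424; P(genus P) ≈ 0.6598, P(genus Q) ≈ 0.0587, P(genus R) ≈ 0.2815
After 'absent': normaliser = 0.25·0.6598 + 0.9·0.0587 + 0.4·0.2815; P(genus P) ≈ 0.4993, P(genus Q) ≈ 0.1598, P(genus R) ≈ 0.3409
After 'absent': normaliser = 0.25·0.4993 + 0.9·0.1598 + 0.4·0.3409; P(genus P) ≈ 0.3082, P(genus Q) ≈ 0.3551, P(genus R) ≈ 0.3367
After 'present': normaliser = 0.75·0.3082 + 0.1·0.3551 + 0.6·0.3367; P(genus P) ≈ 0.4932, P(genus Q) ≈ 0.0758, P(genus R) ≈ 0.4310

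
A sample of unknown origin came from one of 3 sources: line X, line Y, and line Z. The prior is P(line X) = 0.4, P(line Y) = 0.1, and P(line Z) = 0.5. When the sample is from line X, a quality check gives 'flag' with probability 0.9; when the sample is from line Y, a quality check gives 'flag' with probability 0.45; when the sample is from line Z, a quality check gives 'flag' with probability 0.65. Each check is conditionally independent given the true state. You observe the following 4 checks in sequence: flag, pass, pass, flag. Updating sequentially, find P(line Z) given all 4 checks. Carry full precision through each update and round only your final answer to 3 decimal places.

After 'flag': normaliser = 0.9·0.4000 + 0.45·0.1000 + 0.65·0.5000; P(line X) ≈ 0.4932, P(line Y) ≈ 0.0616, P(line Z) ≈ 0.4452
After 'pass': normaliser = 0.1·0.4932 + 0.55·0.0616 + 0.35·0.4452; P(line X) ≈ 0.2063, P(line Y) ≈ 0.1418, P(line Z) ≈ 0.6519
After 'pass': normaliser = 0.1·0.2063 + 0.55·0.1418 + 0.35·0.6519; P(line X) ≈ 0.0631, P(line Y) ≈ 0.2387, P(line Z) ≈ 0.6982
After 'flag': normaliser = 0.9·0.0631 + 0.45·0.2387 + 0.65·0.6982; P(line X) ≈ 0.0919, P(line Y) ≈ 0.1738, P(line Z) ≈ 0.7343

0.734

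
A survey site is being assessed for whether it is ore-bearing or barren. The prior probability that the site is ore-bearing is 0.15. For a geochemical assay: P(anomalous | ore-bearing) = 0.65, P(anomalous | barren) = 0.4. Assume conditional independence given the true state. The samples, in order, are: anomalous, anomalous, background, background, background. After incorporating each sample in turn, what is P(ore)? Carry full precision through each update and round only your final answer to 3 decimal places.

0.085

After 'anomalous': P(ore) = 0.65·0.1500 / (0.65·0.1500 + 0.4·0.8500) ≈ 0.2229
After 'anomalous': P(ore) = 0.65·0.2229 / (0.65·0.2229 + 0.4·0.7771) ≈ 0.3179
After 'background': P(ore) = 0.35·0.3179 / (0.35·0.3179 + 0.6·0.6821) ≈ 0.2137
After 'background': P(ore) = 0.35·0.2137 / (0.35·0.2137 + 0.6·0.7863) ≈ 0.1369
After 'background': P(ore) = 0.35·0.1369 / (0.35·0.1369 + 0.6·0.8631) ≈ 0.0847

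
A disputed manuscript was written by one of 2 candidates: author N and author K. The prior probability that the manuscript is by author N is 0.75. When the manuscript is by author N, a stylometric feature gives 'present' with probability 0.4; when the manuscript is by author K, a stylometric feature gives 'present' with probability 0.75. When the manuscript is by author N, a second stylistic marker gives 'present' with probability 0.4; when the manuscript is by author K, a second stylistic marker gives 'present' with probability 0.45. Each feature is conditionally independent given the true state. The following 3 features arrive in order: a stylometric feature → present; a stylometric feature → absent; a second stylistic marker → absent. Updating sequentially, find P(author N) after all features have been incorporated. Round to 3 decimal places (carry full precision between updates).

After a stylometric feature='present': P(author N) = 0.4·0.7500 / (0.4·0.7500 + 0.75·0.2500) ≈ 0.6154
After a stylometric feature='absent': P(author N) = 0.6·0.6154 / (0.6·0.6154 + 0.25·0.3846) ≈ 0.7934
After a second stylistic marker='absent': P(author N) = 0.6·0.7934 / (0.6·0.7934 + 0.55·0.2066) ≈ 0.8073

0.807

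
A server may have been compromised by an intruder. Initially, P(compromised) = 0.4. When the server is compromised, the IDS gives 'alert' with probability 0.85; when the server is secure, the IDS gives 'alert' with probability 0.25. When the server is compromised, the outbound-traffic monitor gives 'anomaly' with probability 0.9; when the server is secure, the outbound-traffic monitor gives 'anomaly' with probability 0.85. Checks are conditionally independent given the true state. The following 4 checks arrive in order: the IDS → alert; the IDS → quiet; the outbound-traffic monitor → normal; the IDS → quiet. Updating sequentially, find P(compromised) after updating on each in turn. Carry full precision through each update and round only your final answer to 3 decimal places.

0.057

After the IDS='alert': P(compromised) = 0.85·0.4000 / (0.85·0.4000 + 0.25·0.6000) ≈ 0.6939
After the IDS='quiet': P(compromised) = 0.15·0.6939 / (0.15·0.6939 + 0.75·0.3061) ≈ 0.3119
After the outbound-traffic monitor='normal': P(compromised) = 0.1·0.3119 / (0.1·0.3119 + 0.15·0.6881) ≈ 0.2321
After the IDS='quiet': P(compromised) = 0.15·0.2321 / (0.15·0.2321 + 0.75·0.7679) ≈ 0.0570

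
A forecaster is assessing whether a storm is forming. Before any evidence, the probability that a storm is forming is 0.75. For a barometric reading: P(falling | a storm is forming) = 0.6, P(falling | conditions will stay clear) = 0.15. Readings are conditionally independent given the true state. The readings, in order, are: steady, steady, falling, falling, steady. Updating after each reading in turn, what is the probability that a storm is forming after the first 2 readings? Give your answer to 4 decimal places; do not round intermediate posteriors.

0.3992

After 'steady': P(storm) = 0.4·0.7500 / (0.4·0.7500 + 0.85·0.2500) ≈ 0.5854
After 'steady': P(storm) = 0.4·0.5854 / (0.4·0.5854 + 0.85·0.4146) ≈ 0.3992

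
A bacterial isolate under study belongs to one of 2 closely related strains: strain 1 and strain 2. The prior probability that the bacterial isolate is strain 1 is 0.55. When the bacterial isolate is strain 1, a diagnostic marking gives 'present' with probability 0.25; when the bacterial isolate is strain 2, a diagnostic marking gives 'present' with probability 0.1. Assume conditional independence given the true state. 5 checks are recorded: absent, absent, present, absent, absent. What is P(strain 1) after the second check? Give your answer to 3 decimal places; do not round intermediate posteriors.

After 'absent': P(strain 1) = 0.75·0.5500 / (0.75·0.5500 + 0.9·0.4500) ≈ 0.5046
After 'absent': P(strain 1) = 0.75·0.5046 / (0.75·0.5046 + 0.9·0.4954) ≈ 0.4591

0.459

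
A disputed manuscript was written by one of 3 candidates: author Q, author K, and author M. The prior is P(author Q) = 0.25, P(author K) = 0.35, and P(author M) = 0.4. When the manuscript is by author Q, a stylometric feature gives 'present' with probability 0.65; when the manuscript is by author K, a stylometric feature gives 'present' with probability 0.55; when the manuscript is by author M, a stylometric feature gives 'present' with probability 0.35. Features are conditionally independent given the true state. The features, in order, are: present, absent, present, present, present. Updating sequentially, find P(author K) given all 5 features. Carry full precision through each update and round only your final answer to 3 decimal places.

Each posterior becomes the prior for the next update.
After 'present': normaliser = 0.65·0.2500 + 0.55·0.3500 + 0.35·0.4000; P(author Q) ≈ 0.3283, P(author K) ≈ 0.3889, P(author M) ≈ 0.2828
After 'absent': normaliser = 0.35·0.3283 + 0.45·0.3889 + 0.65·0.2828; P(author Q) ≈ 0.2425, P(author K) ≈ 0.3694, P(author M) ≈ 0.3881
After 'present': normaliser = 0.65·0.2425 + 0.55·0.3694 + 0.35·0.3881; P(author Q) ≈ 0.3174, P(author K) ≈ 0.4091, P(author M) ≈ 0.2735
After 'present': normaliser = 0.65·0.3174 + 0.55·0.4091 + 0.35·0.2735; P(author Q) ≈ 0.3915, P(author K) ≈ 0.4269, P(author M) ≈ 0.1816
After 'present': normaliser = 0.65·0.3915 + 0.55·0.4269 + 0.35·0.1816; P(author Q) ≈ 0.4603, P(author K) ≈ 0.4247, P(author M) ≈ 0.1150

0.425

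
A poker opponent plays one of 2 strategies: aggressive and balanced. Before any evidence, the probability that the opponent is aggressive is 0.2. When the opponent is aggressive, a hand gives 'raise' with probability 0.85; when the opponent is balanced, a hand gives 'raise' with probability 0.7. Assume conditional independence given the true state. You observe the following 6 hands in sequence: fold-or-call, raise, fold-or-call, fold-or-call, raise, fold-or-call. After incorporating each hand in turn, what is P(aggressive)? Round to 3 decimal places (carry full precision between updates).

After 'fold-or-call': P(aggressive) = 0.15·0.2000 / (0.15·0.2000 + 0.3·0.8000) ≈ 0.1111
After 'raise': P(aggressive) = 0.85·0.1111 / (0.85·0.1111 + 0.7·0.8889) ≈ 0.1318
After 'fold-or-call': P(aggressive) = 0.15·0.1318 / (0.15·0.1318 + 0.3·0.8682) ≈ 0.0705
After 'fold-or-call': P(aggressive) = 0.15·0.0705 / (0.15·0.0705 + 0.3·0.9295) ≈ 0.0366
After 'raise': P(aggressive) = 0.85·0.0366 / (0.85·0.0366 + 0.7·0.9634) ≈ 0.0440
After 'fold-or-call': P(aggressive) = 0.15·0.0440 / (0.15·0.0440 + 0.3·0.9560) ≈ 0.0225

0.023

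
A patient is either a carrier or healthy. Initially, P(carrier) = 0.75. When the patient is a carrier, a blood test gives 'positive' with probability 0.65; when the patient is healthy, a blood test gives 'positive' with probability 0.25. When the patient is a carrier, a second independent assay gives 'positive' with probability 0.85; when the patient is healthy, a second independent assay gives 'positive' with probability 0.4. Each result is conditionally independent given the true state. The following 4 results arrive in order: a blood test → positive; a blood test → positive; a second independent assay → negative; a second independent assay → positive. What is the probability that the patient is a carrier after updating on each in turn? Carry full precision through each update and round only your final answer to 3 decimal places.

0.915

After a blood test='positive': P(carrier) = 0.65·0.7500 / (0.65·0.7500 + 0.25·0.2500) ≈ 0.8864
After a blood test='positive': P(carrier) = 0.65·0.8864 / (0.65·0.8864 + 0.25·0.1136) ≈ 0.9530
After a second independent assay='negative': P(carrier) = 0.15·0.9530 / (0.15·0.9530 + 0.6·0.0470) ≈ 0.8353
After a second independent assay='positive': P(carrier) = 0.85·0.8353 / (0.85·0.8353 + 0.4·0.1647) ≈ 0.9151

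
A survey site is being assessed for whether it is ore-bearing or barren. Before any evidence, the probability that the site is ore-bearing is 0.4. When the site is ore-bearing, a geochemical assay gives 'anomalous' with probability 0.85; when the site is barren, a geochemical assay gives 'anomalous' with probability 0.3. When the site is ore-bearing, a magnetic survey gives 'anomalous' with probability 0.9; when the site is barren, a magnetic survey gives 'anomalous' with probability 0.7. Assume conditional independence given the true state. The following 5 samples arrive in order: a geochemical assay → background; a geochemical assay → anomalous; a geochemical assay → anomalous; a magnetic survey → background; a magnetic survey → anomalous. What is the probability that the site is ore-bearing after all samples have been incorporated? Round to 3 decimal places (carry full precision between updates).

After a geochemical assay='background': P(ore) = 0.15·0.4000 / (0.15·0.4000 + 0.7·0.6000) ≈ 0.1250
After a geochemical assay='anomalous': P(ore) = 0.85·0.1250 / (0.85·0.1250 + 0.3·0.8750) ≈ 0.2881
After a geochemical assay='anomalous': P(ore) = 0.85·0.2881 / (0.85·0.2881 + 0.3·0.7119) ≈ 0.5342
After a magnetic survey='background': P(ore) = 0.1·0.5342 / (0.1·0.5342 + 0.3·0.4658) ≈ 0.2766
After a magnetic survey='anomalous': P(ore) = 0.9·0.2766 / (0.9·0.2766 + 0.7·0.7234) ≈ 0.3295

0.330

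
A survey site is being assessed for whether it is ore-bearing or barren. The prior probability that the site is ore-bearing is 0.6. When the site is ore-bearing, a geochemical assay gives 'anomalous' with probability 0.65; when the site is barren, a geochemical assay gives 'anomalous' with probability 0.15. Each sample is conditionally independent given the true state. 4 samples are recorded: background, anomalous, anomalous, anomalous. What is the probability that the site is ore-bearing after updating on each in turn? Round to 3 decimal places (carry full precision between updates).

0.980

After 'background': P(ore) = 0.35·0.6000 / (0.35·0.6000 + 0.85·0.4000) ≈ 0.3818
After 'anomalous': P(ore) = 0.65·0.3818 / (0.65·0.3818 + 0.15·0.6182) ≈ 0.7280
After 'anomalous': P(ore) = 0.65·0.7280 / (0.65·0.7280 + 0.15·0.2720) ≈ 0.9206
After 'anomalous': P(ore) = 0.65·0.9206 / (0.65·0.9206 + 0.15·0.0794) ≈ 0.9805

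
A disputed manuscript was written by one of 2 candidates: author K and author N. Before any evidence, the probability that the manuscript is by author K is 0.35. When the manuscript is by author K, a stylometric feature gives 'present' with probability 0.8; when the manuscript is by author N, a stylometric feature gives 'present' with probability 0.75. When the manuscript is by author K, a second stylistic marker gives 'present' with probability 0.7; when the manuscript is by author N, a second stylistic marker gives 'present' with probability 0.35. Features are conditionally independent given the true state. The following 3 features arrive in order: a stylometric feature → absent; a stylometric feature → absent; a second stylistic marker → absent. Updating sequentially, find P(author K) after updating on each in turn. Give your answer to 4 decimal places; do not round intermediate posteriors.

Each posterior becomes the prior for the next update.
After a stylometric feature='absent': P(author K) = 0.2·0.3500 / (0.2·0.3500 + 0.25·0.6500) ≈ 0.3011
After a stylometric feature='absent': P(author K) = 0.2·0.3011 / (0.2·0.3011 + 0.25·0.6989) ≈ 0.2563
After a second stylistic marker='absent': P(author K) = 0.3·0.2563 / (0.3·0.2563 + 0.65·0.7437) ≈ 0.1372

0.1372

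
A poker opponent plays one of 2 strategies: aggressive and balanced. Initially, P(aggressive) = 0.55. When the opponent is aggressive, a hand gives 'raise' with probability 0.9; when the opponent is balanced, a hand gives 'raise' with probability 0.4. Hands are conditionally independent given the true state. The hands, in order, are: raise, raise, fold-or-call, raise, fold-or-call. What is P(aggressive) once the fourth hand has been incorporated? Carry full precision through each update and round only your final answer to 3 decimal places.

After 'raise': P(aggressive) = 0.9·0.5500 / (0.9·0.5500 + 0.4·0.4500) ≈ 0.7333
After 'raise': P(aggressive) = 0.9·0.7333 / (0.9·0.7333 + 0.4·0.2667) ≈ 0.8609
After 'fold-or-call': P(aggressive) = 0.1·0.8609 / (0.1·0.8609 + 0.6·0.1391) ≈ 0.5077
After 'raise': P(aggressive) = 0.9·0.5077 / (0.9·0.5077 + 0.4·0.4923) ≈ 0.6988

0.699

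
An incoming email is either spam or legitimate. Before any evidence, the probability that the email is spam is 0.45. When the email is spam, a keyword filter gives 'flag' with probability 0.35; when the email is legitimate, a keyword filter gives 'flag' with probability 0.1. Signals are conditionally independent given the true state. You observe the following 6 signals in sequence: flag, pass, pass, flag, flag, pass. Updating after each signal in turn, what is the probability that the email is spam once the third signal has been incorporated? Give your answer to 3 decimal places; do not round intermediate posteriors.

After 'flag': P(spam) = 0.35·0.4500 / (0.35·0.4500 + 0.1·0.5500) ≈ 0.7412
After 'pass': P(spam) = 0.65·0.7412 / (0.65·0.7412 + 0.9·0.2588) ≈ 0.6741
After 'pass': P(spam) = 0.65·0.6741 / (0.65·0.6741 + 0.9·0.3259) ≈ 0.5990

0.599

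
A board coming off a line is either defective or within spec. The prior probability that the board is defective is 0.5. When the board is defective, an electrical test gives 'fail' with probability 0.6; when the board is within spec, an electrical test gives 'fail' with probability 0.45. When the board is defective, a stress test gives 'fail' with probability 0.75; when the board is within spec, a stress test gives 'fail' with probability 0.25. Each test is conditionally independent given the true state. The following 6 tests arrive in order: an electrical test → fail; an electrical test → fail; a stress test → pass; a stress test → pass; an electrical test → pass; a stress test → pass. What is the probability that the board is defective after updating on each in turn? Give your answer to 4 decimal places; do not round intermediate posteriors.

Each posterior becomes the prior for the next update.
After an electrical test='fail': P(defective) = 0.6·0.5000 / (0.6·0.5000 + 0.45·0.5000) ≈ 0.5714
After an electrical test='fail': P(defective) = 0.6·0.5714 / (0.6·0.5714 + 0.45·0.4286) ≈ 0.6400
After a stress test='pass': P(defective) = 0.25·0.6400 / (0.25·0.6400 + 0.75·0.3600) ≈ 0.3721
After a stress test='pass': P(defective) = 0.25·0.3721 / (0.25·0.3721 + 0.75·0.6279) ≈ 0.1649
After an electrical test='pass': P(defective) = 0.4·0.1649 / (0.4·0.1649 + 0.55·0.8351) ≈ 0.1256
After a stress test='pass': P(defective) = 0.25·0.1256 / (0.25·0.1256 + 0.75·0.8744) ≈ 0.0457

0.0457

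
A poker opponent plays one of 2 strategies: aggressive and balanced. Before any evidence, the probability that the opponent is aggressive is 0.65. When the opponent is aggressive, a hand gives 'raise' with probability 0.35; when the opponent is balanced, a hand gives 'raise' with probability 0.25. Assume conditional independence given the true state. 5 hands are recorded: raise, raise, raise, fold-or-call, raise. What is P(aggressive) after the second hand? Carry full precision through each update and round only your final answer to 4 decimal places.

0.7845

After 'raise': P(aggressive) = 0.35·0.6500 / (0.35·0.6500 + 0.25·0.3500) ≈ 0.7222
After 'raise': P(aggressive) = 0.35·0.7222 / (0.35·0.7222 + 0.25·0.2778) ≈ 0.7845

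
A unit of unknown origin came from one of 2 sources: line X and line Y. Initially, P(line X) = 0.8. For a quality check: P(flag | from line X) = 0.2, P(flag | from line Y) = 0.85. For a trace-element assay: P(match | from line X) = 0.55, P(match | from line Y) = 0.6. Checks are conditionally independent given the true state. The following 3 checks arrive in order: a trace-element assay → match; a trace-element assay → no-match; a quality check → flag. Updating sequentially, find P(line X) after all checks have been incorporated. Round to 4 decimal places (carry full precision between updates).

0.4925

After a trace-element assay='match': P(line X) = 0.55·0.8000 / (0.55·0.8000 + 0.6·0.2000) ≈ 0.7857
After a trace-element assay='no-match': P(line X) = 0.45·0.7857 / (0.45·0.7857 + 0.4·0.2143) ≈ 0.8049
After a quality check='flag': P(line X) = 0.2·0.8049 / (0.2·0.8049 + 0.85·0.1951) ≈ 0.4925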